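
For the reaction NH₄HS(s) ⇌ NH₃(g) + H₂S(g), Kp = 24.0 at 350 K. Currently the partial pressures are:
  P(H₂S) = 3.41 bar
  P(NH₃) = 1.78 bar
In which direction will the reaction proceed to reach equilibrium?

to the right

(NH₄HS is a pure solid — omitted from Qp.)
Qp = P(NH₃)·P(H₂S) = (1.78)·(3.41) = 6.07
Qp = 6.07 < Kp = 24.0, so the forward reaction proceeds.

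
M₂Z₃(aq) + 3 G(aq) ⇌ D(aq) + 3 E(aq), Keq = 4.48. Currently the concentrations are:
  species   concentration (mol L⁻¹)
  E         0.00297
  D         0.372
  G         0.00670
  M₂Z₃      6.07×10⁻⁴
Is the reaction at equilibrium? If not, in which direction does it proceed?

Q = [D]·[E]³ / ([M₂Z₃]·[G]³) = (0.372)·(0.00297)³ / ((6.07×10⁻⁴)·(0.00670)³) = 53.4
Q = 53.4 > Keq = 4.48, so the reverse reaction proceeds.

in the reverse direction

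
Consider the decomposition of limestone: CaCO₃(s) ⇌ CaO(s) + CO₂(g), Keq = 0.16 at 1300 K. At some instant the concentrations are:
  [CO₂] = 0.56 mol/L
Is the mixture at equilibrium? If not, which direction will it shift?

(CaCO₃, CaO are pure solids — omitted from Q.)
Q = [CO₂] = 0.56
Q = 0.56 > Keq = 0.16: net reverse reaction.

no; Q > K, reaction proceeds in reverse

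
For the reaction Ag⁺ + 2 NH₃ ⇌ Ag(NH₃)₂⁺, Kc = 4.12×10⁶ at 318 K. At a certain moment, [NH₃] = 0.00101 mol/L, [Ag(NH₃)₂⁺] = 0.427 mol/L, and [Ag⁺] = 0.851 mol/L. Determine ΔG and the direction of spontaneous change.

Qc = [Ag(NH₃)₂⁺] / ([Ag⁺]·[NH₃]²) = (0.427) / ((0.851)·(0.00101)²) = 4.92×10⁵
ΔG = RT ln(Qc/Kc) = (8.314 J mol⁻¹ K⁻¹)(318 K) × ln(4.92×10⁵/4.12×10⁶)
   = (2.644 kJ/mol)(-2.125) = -5.62 kJ/mol
ΔG < 0, so the forward reaction is spontaneous (proceeds forward).

ΔG = -5.62 kJ/mol; the forward reaction is spontaneous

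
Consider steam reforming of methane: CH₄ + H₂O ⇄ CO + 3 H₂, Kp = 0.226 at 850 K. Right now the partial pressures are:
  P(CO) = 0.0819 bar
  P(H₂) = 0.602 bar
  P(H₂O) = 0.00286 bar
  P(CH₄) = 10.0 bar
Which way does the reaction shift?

in the reverse direction

Qp = P(CO)·P(H₂)³ / (P(CH₄)·P(H₂O)) = (0.0819)·(0.602)³ / ((10.0)·(0.00286)) = 0.625
Qp = 0.625 > Kp = 0.226, so the reverse reaction proceeds.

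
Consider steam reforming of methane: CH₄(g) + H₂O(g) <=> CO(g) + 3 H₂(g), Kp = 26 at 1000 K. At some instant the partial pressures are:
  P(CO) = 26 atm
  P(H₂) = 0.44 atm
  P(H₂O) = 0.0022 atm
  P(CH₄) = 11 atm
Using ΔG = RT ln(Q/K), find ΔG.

ΔG = 10.5 kJ/mol

Qp = P(CO)·P(H₂)³ / (P(CH₄)·P(H₂O)) = (26)·(0.44)³ / ((11)·(0.0022)) = 91.5
ΔG = RT ln(Qp/Kp) = (8.314 J mol⁻¹ K⁻¹)(1000 K) × ln(91.5/26)
   = (8.314 kJ/mol)(1.258) = 10.5 kJ/mol
ΔG > 0, so the forward reaction is non-spontaneous (proceeds in reverse).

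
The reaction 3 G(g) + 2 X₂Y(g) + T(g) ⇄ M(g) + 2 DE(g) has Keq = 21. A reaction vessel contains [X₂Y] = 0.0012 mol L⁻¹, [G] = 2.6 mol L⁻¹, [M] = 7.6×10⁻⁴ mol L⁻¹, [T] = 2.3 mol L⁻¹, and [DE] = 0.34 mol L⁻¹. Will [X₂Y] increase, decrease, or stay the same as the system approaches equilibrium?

decrease

Q = [M]·[DE]² / ([G]³·[X₂Y]²·[T]) = (7.6×10⁻⁴)·(0.34)² / ((2.6)³·(0.0012)²·(2.3)) = 1.5
Q = 1.5 < Keq = 21: net forward reaction.
X₂Y is a reactant, so it decreases.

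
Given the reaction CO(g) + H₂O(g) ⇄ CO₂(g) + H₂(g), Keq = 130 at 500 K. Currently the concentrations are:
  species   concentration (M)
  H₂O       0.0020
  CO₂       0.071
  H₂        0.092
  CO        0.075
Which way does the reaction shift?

in the forward direction

Q = [CO₂]·[H₂] / ([CO]·[H₂O]) = (0.071)·(0.092) / ((0.075)·(0.0020)) = 44
Q = 44 < Keq = 130, so the forward reaction proceeds.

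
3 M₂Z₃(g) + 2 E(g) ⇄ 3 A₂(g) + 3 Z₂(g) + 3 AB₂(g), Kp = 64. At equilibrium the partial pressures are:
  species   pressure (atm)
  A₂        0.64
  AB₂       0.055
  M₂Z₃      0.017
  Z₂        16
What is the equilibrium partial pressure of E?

At equilibrium, Kp = P(A₂)³·P(Z₂)³·P(AB₂)³ / (P(M₂Z₃)³·P(E)²) = 64.
(0.64)³·(16)³·(0.055)³ / ((0.017)³·(P(E))²) = 64
P(E)² = 568 ⇒ P(E) = 24 atm

P(E) = 24 atm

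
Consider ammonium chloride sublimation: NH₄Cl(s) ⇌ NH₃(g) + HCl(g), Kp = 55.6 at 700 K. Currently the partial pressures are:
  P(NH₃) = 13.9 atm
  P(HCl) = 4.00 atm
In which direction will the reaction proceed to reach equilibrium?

no net change (already at equilibrium)

(NH₄Cl is a pure solid — omitted from Qp.)
Qp = P(NH₃)·P(HCl) = (13.9)·(4.00) = 55.6
Qp = 55.6 = Kp, so the system is already at equilibrium.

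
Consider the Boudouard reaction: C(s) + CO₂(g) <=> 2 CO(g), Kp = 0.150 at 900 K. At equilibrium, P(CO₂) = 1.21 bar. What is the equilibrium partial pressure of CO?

P(CO) = 0.426 bar

(C is a pure solid — omitted from Kp.)
At equilibrium, Kp = P(CO)² / P(CO₂) = 0.150.
(P(CO))² / (1.21) = 0.150
P(CO)² = 0.182 ⇒ P(CO) = 0.426 bar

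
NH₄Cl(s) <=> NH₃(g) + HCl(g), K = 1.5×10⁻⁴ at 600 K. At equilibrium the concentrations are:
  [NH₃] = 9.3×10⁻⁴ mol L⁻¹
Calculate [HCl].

(NH₄Cl is a pure solid — omitted from K.)
At equilibrium, K = [NH₃]·[HCl] = 1.5×10⁻⁴.
(9.3×10⁻⁴)·([HCl]) = 1.5×10⁻⁴
[HCl] = 0.161 = 0.16 mol L⁻¹

[HCl] = 0.16 mol L⁻¹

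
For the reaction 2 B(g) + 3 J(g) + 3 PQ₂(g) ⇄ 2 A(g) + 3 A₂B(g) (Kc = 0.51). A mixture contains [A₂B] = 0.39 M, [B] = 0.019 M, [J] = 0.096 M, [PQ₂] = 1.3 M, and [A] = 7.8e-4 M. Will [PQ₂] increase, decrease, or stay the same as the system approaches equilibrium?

Qc = [A]²·[A₂B]³ / ([B]²·[J]³·[PQ₂]³) = (7.8e-4)²·(0.39)³ / ((0.019)²·(0.096)³·(1.3)³) = 0.051
Qc = 0.051 < Kc = 0.51: net forward reaction.
PQ₂ is a reactant, so it decreases.

decrease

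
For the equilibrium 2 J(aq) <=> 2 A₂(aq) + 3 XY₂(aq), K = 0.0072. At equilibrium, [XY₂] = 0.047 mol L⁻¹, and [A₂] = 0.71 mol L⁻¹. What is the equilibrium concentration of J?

[J] = 0.085 mol L⁻¹

At equilibrium, K = [A₂]²·[XY₂]³ / [J]² = 0.0072.
(0.71)²·(0.047)³ / ([J])² = 0.0072
[J]² = 0.00727 ⇒ [J] = 0.085 mol L⁻¹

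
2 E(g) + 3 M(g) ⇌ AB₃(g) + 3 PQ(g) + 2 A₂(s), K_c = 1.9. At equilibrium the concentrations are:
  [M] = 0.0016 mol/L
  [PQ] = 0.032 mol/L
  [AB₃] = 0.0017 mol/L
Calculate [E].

[E] = 2.7 mol/L

(A₂ is a pure solid — omitted from K_c.)
At equilibrium, K_c = [AB₃]·[PQ]³ / ([E]²·[M]³) = 1.9.
(0.0017)·(0.032)³ / (([E])²·(0.0016)³) = 1.9
[E]² = 7.16 ⇒ [E] = 2.7 mol/L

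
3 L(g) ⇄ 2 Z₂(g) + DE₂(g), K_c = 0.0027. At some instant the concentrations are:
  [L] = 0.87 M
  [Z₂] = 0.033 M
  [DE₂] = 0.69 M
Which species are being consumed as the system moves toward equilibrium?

Q_c = [Z₂]²·[DE₂] / [L]³ = (0.033)²·(0.69) / (0.87)³ = 0.0011
Q_c = 0.0011 < K_c = 0.0027: net forward reaction.

L (reactants)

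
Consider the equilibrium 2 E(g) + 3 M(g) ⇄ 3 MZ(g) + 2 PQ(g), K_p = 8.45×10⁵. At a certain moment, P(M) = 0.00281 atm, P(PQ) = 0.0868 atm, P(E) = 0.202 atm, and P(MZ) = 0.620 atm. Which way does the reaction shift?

Q_p = P(MZ)³·P(PQ)² / (P(E)²·P(M)³) = (0.620)³·(0.0868)² / ((0.202)²·(0.00281)³) = 1.98×10⁶
Q_p = 1.98×10⁶ > K_p = 8.45×10⁵, so the reverse reaction proceeds.

reverse (toward reactants)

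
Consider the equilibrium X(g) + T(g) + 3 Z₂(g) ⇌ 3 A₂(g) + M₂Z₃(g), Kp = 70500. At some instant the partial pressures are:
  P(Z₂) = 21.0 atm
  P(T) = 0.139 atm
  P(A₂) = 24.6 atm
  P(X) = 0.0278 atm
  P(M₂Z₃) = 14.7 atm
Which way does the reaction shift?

forward (toward products)

Qp = P(A₂)³·P(M₂Z₃) / (P(X)·P(T)·P(Z₂)³) = (24.6)³·(14.7) / ((0.0278)·(0.139)·(21.0)³) = 6120
Qp = 6120 < Kp = 70500, so the forward reaction proceeds.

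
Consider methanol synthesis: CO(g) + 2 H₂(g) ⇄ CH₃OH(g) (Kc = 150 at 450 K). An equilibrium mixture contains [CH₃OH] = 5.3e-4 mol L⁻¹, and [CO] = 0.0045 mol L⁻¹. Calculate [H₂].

At equilibrium, Kc = [CH₃OH] / ([CO]·[H₂]²) = 150.
(5.3e-4) / ((0.0045)·([H₂])²) = 150
[H₂]² = 7.85e-4 ⇒ [H₂] = 0.028 mol L⁻¹

[H₂] = 0.028 mol L⁻¹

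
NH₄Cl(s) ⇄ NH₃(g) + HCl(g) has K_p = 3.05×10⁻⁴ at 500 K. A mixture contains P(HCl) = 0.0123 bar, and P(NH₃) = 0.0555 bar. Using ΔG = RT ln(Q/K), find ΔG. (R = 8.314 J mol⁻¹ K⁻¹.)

(NH₄Cl is a pure solid — omitted from Q_p.)
Q_p = P(NH₃)·P(HCl) = (0.0555)·(0.0123) = 6.83×10⁻⁴
ΔG = RT ln(Q_p/K_p) = (8.314 J mol⁻¹ K⁻¹)(500 K) × ln(6.83×10⁻⁴/3.05×10⁻⁴)
   = (4.157 kJ/mol)(0.8062) = 3.35 kJ/mol
ΔG > 0, so the forward reaction is non-spontaneous (proceeds in reverse).

ΔG = 3.35 kJ/mol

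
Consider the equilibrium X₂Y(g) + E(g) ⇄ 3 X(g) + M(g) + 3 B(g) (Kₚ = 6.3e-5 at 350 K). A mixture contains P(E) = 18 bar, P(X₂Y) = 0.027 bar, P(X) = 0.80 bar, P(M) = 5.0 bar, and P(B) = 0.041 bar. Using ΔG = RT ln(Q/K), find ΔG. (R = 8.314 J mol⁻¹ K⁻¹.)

ΔG = 5.10 kJ/mol

Qₚ = P(X)³·P(M)·P(B)³ / (P(X₂Y)·P(E)) = (0.80)³·(5.0)·(0.041)³ / ((0.027)·(18)) = 3.63e-4
ΔG = RT ln(Qₚ/Kₚ) = (8.314 J mol⁻¹ K⁻¹)(350 K) × ln(3.63e-4/6.3e-5)
   = (2.910 kJ/mol)(1.751) = 5.10 kJ/mol
ΔG > 0, so the forward reaction is non-spontaneous (proceeds in reverse).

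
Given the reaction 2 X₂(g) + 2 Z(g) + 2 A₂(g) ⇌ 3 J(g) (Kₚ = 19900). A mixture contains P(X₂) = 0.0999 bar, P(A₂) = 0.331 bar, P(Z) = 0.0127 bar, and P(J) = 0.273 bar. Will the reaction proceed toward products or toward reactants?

Qₚ = P(J)³ / (P(X₂)²·P(Z)²·P(A₂)²) = (0.273)³ / ((0.0999)²·(0.0127)²·(0.331)²) = 1.15×10⁵
Qₚ = 1.15×10⁵ > Kₚ = 19900, so the reverse reaction proceeds.

in the reverse direction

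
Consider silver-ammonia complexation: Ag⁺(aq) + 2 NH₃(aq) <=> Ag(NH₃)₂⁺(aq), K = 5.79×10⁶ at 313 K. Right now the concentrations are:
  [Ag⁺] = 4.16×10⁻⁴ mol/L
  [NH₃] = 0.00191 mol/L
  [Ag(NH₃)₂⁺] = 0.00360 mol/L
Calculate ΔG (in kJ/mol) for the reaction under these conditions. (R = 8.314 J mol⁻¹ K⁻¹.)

Q = [Ag(NH₃)₂⁺] / ([Ag⁺]·[NH₃]²) = (0.00360) / ((4.16×10⁻⁴)·(0.00191)²) = 2.37×10⁶
ΔG = RT ln(Q/K) = (8.314 J mol⁻¹ K⁻¹)(313 K) × ln(2.37×10⁶/5.79×10⁶)
   = (2.602 kJ/mol)(-0.8932) = -2.32 kJ/mol
ΔG < 0, so the forward reaction is spontaneous (proceeds forward).

ΔG = -2.32 kJ/mol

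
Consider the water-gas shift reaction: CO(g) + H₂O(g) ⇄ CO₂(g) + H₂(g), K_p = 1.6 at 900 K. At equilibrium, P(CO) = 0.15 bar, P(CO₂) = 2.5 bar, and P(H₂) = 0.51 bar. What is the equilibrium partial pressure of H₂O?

At equilibrium, K_p = P(CO₂)·P(H₂) / (P(CO)·P(H₂O)) = 1.6.
(2.5)·(0.51) / ((0.15)·(P(H₂O))) = 1.6
P(H₂O) = 5.31 = 5.3 bar

P(H₂O) = 5.3 bar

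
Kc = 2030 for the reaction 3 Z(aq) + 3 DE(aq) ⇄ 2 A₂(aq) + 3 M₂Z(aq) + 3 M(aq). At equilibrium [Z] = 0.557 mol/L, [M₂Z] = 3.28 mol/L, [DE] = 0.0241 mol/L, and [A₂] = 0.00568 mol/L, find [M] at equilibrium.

[M] = 1.63 mol/L

At equilibrium, Kc = [A₂]²·[M₂Z]³·[M]³ / ([Z]³·[DE]³) = 2030.
(0.00568)²·(3.28)³·([M])³ / ((0.557)³·(0.0241)³) = 2030
[M]³ = 4.31 ⇒ [M] = 1.63 mol/L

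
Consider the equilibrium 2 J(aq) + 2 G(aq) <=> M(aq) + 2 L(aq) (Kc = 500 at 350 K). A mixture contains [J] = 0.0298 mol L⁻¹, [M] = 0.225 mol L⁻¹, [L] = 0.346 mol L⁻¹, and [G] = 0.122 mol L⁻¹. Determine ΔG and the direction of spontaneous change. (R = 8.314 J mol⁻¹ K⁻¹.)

ΔG = 4.09 kJ/mol; the forward reaction is non-spontaneous

Qc = [M]·[L]² / ([J]²·[G]²) = (0.225)·(0.346)² / ((0.0298)²·(0.122)²) = 2040
ΔG = RT ln(Qc/Kc) = (8.314 J mol⁻¹ K⁻¹)(350 K) × ln(2040/500)
   = (2.910 kJ/mol)(1.406) = 4.09 kJ/mol
ΔG > 0, so the forward reaction is non-spontaneous (proceeds in reverse).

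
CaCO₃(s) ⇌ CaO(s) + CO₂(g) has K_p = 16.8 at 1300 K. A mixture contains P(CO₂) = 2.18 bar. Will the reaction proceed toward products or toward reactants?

in the forward direction

(CaCO₃, CaO are pure solids — omitted from Q_p.)
Q_p = P(CO₂) = 2.18
Q_p = 2.18 < K_p = 16.8, so the forward reaction proceeds.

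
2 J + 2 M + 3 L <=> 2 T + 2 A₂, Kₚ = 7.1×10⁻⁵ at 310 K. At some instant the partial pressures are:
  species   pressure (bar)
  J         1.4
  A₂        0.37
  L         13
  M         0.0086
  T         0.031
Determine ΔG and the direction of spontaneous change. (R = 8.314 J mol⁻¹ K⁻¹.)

ΔG = 4.54 kJ/mol; the forward reaction is non-spontaneous

Qₚ = P(T)²·P(A₂)² / (P(J)²·P(M)²·P(L)³) = (0.031)²·(0.37)² / ((1.4)²·(0.0086)²·(13)³) = 4.13×10⁻⁴
ΔG = RT ln(Qₚ/Kₚ) = (8.314 J mol⁻¹ K⁻¹)(310 K) × ln(4.13×10⁻⁴/7.1×10⁻⁵)
   = (2.577 kJ/mol)(1.761) = 4.54 kJ/mol
ΔG > 0, so the forward reaction is non-spontaneous (proceeds in reverse).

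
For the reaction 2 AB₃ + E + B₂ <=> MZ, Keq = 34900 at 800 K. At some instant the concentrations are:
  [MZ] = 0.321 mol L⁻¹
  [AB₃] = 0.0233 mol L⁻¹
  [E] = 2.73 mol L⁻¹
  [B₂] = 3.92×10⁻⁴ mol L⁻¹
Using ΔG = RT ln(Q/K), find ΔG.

ΔG = 18.4 kJ/mol

Q = [MZ] / ([AB₃]²·[E]·[B₂]) = (0.321) / ((0.0233)²·(2.73)·(3.92×10⁻⁴)) = 5.53×10⁵
ΔG = RT ln(Q/Keq) = (8.314 J mol⁻¹ K⁻¹)(800 K) × ln(5.53×10⁵/34900)
   = (6.651 kJ/mol)(2.763) = 18.4 kJ/mol
ΔG > 0, so the forward reaction is non-spontaneous (proceeds in reverse).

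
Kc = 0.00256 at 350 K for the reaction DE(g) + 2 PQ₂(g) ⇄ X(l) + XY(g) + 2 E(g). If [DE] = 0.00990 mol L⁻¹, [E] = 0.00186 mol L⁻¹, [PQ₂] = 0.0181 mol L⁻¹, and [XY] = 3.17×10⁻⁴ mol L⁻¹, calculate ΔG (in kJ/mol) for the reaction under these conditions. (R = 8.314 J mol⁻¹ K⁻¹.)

ΔG = -5.89 kJ/mol

(X is a pure liquid — omitted from Qc.)
Qc = [XY]·[E]² / ([DE]·[PQ₂]²) = (3.17×10⁻⁴)·(0.00186)² / ((0.00990)·(0.0181)²) = 3.38×10⁻⁴
ΔG = RT ln(Qc/Kc) = (8.314 J mol⁻¹ K⁻¹)(350 K) × ln(3.38×10⁻⁴/0.00256)
   = (2.910 kJ/mol)(-2.025) = -5.89 kJ/mol
ΔG < 0, so the forward reaction is spontaneous (proceeds forward).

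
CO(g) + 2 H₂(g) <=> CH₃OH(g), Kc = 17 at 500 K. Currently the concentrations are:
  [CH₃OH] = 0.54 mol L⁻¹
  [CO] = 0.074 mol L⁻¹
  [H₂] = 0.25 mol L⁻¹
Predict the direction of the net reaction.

Qc = [CH₃OH] / ([CO]·[H₂]²) = (0.54) / ((0.074)·(0.25)²) = 120
Qc = 120 > Kc = 17, so the reverse reaction proceeds.

reverse (toward reactants)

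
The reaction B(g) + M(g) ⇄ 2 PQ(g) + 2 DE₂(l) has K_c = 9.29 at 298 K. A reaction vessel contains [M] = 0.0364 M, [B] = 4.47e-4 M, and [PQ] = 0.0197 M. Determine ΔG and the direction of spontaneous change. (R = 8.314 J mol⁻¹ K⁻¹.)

ΔG = 2.34 kJ/mol; the forward reaction is non-spontaneous

(DE₂ is a pure liquid — omitted from Q_c.)
Q_c = [PQ]² / ([B]·[M]) = (0.0197)² / ((4.47e-4)·(0.0364)) = 23.9
ΔG = RT ln(Q_c/K_c) = (8.314 J mol⁻¹ K⁻¹)(298 K) × ln(23.9/9.29)
   = (2.478 kJ/mol)(0.9449) = 2.34 kJ/mol
ΔG > 0, so the forward reaction is non-spontaneous (proceeds in reverse).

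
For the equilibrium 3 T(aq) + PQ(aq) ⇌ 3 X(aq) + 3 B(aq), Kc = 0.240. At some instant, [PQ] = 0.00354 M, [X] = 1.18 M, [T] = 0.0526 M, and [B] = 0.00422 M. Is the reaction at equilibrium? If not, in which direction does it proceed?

no net change (already at equilibrium)

Qc = [X]³·[B]³ / ([T]³·[PQ]) = (1.18)³·(0.00422)³ / ((0.0526)³·(0.00354)) = 0.240
Qc = 0.240 = Kc, so the system is already at equilibrium.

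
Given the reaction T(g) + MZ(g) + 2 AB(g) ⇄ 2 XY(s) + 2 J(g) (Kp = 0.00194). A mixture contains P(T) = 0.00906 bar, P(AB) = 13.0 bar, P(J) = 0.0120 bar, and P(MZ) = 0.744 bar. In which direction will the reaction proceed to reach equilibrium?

(XY is a pure solid — omitted from Qp.)
Qp = P(J)² / (P(T)·P(MZ)·P(AB)²) = (0.0120)² / ((0.00906)·(0.744)·(13.0)²) = 1.26e-4
Qp = 1.26e-4 < Kp = 0.00194, so the forward reaction proceeds.

to the right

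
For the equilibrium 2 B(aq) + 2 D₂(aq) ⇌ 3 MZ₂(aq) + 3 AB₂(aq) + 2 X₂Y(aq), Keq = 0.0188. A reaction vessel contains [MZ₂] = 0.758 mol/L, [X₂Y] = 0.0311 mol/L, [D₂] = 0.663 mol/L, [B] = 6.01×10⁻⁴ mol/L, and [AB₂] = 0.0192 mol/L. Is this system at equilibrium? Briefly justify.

Q = [MZ₂]³·[AB₂]³·[X₂Y]² / ([B]²·[D₂]²) = (0.758)³·(0.0192)³·(0.0311)² / ((6.01×10⁻⁴)²·(0.663)²) = 0.0188
Q = 0.0188 = Keq; the system is at equilibrium.

yes, at equilibrium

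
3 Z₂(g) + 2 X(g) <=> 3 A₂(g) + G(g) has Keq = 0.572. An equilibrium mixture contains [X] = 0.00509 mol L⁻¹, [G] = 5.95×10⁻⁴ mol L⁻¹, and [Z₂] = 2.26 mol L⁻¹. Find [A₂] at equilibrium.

At equilibrium, Keq = [A₂]³·[G] / ([Z₂]³·[X]²) = 0.572.
([A₂])³·(5.95×10⁻⁴) / ((2.26)³·(0.00509)²) = 0.572
[A₂]³ = 0.288 ⇒ [A₂] = 0.660 mol L⁻¹

[A₂] = 0.660 mol L⁻¹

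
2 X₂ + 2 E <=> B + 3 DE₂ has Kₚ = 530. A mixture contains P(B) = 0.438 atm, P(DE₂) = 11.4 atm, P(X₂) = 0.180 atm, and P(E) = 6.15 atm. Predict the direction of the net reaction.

at equilibrium

Qₚ = P(B)·P(DE₂)³ / (P(X₂)²·P(E)²) = (0.438)·(11.4)³ / ((0.180)²·(6.15)²) = 530
Qₚ = 530 = Kₚ, so the system is already at equilibrium.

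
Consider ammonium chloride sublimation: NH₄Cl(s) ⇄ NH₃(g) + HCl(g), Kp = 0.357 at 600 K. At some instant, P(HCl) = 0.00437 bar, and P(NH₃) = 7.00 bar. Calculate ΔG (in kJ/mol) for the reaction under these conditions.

(NH₄Cl is a pure solid — omitted from Qp.)
Qp = P(NH₃)·P(HCl) = (7.00)·(0.00437) = 0.0306
ΔG = RT ln(Qp/Kp) = (8.314 J mol⁻¹ K⁻¹)(600 K) × ln(0.0306/0.357)
   = (4.988 kJ/mol)(-2.457) = -12.3 kJ/mol
ΔG < 0, so the forward reaction is spontaneous (proceeds forward).

ΔG = -12.3 kJ/mol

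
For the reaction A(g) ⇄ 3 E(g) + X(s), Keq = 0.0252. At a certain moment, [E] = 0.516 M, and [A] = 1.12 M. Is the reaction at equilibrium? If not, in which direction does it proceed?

in the reverse direction

(X is a pure solid — omitted from Q.)
Q = [E]³ / [A] = (0.516)³ / (1.12) = 0.123
Q = 0.123 > Keq = 0.0252, so the reverse reaction proceeds.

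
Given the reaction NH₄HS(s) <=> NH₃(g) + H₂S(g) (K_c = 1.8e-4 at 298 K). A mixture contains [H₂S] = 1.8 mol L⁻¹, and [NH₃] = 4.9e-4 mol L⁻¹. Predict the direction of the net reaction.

toward reactants

(NH₄HS is a pure solid — omitted from Q_c.)
Q_c = [NH₃]·[H₂S] = (4.9e-4)·(1.8) = 8.8e-4
Q_c = 8.8e-4 > K_c = 1.8e-4, so the reverse reaction proceeds.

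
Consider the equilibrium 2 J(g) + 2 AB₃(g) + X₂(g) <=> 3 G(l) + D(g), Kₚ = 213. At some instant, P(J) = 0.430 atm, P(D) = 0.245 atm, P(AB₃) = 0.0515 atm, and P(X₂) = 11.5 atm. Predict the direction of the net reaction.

forward (toward products)

(G is a pure liquid — omitted from Qₚ.)
Qₚ = P(D) / (P(J)²·P(AB₃)²·P(X₂)) = (0.245) / ((0.430)²·(0.0515)²·(11.5)) = 43.4
Qₚ = 43.4 < Kₚ = 213, so the forward reaction proceeds.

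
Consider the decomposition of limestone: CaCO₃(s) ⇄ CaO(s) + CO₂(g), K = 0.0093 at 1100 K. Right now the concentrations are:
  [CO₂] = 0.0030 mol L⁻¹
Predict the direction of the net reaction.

toward products

(CaCO₃, CaO are pure solids — omitted from Q.)
Q = [CO₂] = 0.0030
Q = 0.0030 < K = 0.0093, so the forward reaction proceeds.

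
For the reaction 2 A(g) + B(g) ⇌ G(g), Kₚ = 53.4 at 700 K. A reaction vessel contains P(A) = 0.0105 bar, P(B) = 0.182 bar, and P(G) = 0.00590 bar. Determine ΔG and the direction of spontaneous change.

Qₚ = P(G) / (P(A)²·P(B)) = (0.00590) / ((0.0105)²·(0.182)) = 294
ΔG = RT ln(Qₚ/Kₚ) = (8.314 J mol⁻¹ K⁻¹)(700 K) × ln(294/53.4)
   = (5.820 kJ/mol)(1.706) = 9.93 kJ/mol
ΔG > 0, so the forward reaction is non-spontaneous (proceeds in reverse).

ΔG = 9.93 kJ/mol; the forward reaction is non-spontaneous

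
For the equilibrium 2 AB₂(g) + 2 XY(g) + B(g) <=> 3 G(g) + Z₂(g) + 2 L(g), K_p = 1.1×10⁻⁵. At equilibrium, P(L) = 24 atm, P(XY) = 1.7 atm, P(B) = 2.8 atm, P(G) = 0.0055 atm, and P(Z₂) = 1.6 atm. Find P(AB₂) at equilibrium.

P(AB₂) = 1.3 atm

At equilibrium, K_p = P(G)³·P(Z₂)·P(L)² / (P(AB₂)²·P(XY)²·P(B)) = 1.1×10⁻⁵.
(0.0055)³·(1.6)·(24)² / ((P(AB₂))²·(1.7)²·(2.8)) = 1.1×10⁻⁵
P(AB₂)² = 1.72 ⇒ P(AB₂) = 1.3 atm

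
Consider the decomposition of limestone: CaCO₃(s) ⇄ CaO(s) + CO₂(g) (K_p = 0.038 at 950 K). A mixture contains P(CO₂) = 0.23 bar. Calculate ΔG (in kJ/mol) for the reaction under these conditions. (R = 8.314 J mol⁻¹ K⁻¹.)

ΔG = 14.2 kJ/mol

(CaCO₃, CaO are pure solids — omitted from Q_p.)
Q_p = P(CO₂) = 0.230
ΔG = RT ln(Q_p/K_p) = (8.314 J mol⁻¹ K⁻¹)(950 K) × ln(0.230/0.038)
   = (7.898 kJ/mol)(1.800) = 14.2 kJ/mol
ΔG > 0, so the forward reaction is non-spontaneous (proceeds in reverse).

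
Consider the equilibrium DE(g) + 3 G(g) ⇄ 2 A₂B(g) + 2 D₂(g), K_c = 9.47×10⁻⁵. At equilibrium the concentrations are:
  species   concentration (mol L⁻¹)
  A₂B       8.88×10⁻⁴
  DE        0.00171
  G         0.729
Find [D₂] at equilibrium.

At equilibrium, K_c = [A₂B]²·[D₂]² / ([DE]·[G]³) = 9.47×10⁻⁵.
(8.88×10⁻⁴)²·([D₂])² / ((0.00171)·(0.729)³) = 9.47×10⁻⁵
[D₂]² = 0.0796 ⇒ [D₂] = 0.282 mol L⁻¹

[D₂] = 0.282 mol L⁻¹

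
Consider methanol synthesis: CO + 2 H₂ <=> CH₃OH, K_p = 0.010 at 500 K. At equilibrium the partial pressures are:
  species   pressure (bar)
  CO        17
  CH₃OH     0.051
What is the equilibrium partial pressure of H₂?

P(H₂) = 0.55 bar

At equilibrium, K_p = P(CH₃OH) / (P(CO)·P(H₂)²) = 0.010.
(0.051) / ((17)·(P(H₂))²) = 0.010
P(H₂)² = 0.300 ⇒ P(H₂) = 0.55 bar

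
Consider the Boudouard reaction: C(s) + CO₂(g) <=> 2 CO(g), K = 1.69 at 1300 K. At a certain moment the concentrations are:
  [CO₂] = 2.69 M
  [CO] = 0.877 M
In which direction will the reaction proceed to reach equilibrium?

(C is a pure solid — omitted from Q.)
Q = [CO]² / [CO₂] = (0.877)² / (2.69) = 0.286
Q = 0.286 < K = 1.69, so the forward reaction proceeds.

in the forward direction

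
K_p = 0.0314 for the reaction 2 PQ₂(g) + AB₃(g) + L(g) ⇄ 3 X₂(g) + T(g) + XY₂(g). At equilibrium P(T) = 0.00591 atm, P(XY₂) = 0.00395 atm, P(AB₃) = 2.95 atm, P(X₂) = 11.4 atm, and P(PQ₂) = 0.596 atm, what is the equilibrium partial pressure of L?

P(L) = 1.05 atm

At equilibrium, K_p = P(X₂)³·P(T)·P(XY₂) / (P(PQ₂)²·P(AB₃)·P(L)) = 0.0314.
(11.4)³·(0.00591)·(0.00395) / ((0.596)²·(2.95)·(P(L))) = 0.0314
P(L) = 1.05 atm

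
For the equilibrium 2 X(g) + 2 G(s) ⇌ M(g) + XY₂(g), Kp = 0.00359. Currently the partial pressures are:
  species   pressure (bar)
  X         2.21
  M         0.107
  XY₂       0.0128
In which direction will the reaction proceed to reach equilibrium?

(G is a pure solid — omitted from Qp.)
Qp = P(M)·P(XY₂) / P(X)² = (0.107)·(0.0128) / (2.21)² = 2.80×10⁻⁴
Qp = 2.80×10⁻⁴ < Kp = 0.00359, so the forward reaction proceeds.

in the forward direction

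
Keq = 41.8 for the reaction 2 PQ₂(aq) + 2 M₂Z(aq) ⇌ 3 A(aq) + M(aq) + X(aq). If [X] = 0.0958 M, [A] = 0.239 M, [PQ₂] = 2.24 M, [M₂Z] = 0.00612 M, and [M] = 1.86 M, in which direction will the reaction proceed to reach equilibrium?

to the right

Q = [A]³·[M]·[X] / ([PQ₂]²·[M₂Z]²) = (0.239)³·(1.86)·(0.0958) / ((2.24)²·(0.00612)²) = 12.9
Q = 12.9 < Keq = 41.8, so the forward reaction proceeds.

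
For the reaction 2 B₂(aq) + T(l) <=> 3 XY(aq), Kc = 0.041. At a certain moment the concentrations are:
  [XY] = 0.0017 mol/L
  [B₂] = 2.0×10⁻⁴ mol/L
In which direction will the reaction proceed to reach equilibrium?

toward reactants

(T is a pure liquid — omitted from Qc.)
Qc = [XY]³ / [B₂]² = (0.0017)³ / (2.0×10⁻⁴)² = 0.12
Qc = 0.12 > Kc = 0.041, so the reverse reaction proceeds.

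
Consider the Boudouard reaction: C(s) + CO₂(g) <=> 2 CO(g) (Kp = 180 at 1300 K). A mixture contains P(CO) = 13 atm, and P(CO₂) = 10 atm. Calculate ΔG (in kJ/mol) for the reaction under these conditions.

ΔG = -25.6 kJ/mol

(C is a pure solid — omitted from Qp.)
Qp = P(CO)² / P(CO₂) = (13)² / (10) = 16.9
ΔG = RT ln(Qp/Kp) = (8.314 J mol⁻¹ K⁻¹)(1300 K) × ln(16.9/180)
   = (10.81 kJ/mol)(-2.366) = -25.6 kJ/mol
ΔG < 0, so the forward reaction is spontaneous (proceeds forward).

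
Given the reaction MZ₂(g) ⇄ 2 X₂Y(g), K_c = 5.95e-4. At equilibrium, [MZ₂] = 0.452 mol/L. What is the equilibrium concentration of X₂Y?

At equilibrium, K_c = [X₂Y]² / [MZ₂] = 5.95e-4.
([X₂Y])² / (0.452) = 5.95e-4
[X₂Y]² = 2.69e-4 ⇒ [X₂Y] = 0.0164 mol/L

[X₂Y] = 0.0164 mol/L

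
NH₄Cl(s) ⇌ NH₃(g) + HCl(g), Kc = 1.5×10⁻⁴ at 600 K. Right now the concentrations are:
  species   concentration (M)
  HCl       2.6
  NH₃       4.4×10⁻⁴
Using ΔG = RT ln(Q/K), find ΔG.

ΔG = 10.1 kJ/mol

(NH₄Cl is a pure solid — omitted from Qc.)
Qc = [NH₃]·[HCl] = (4.4×10⁻⁴)·(2.6) = 0.00114
ΔG = RT ln(Qc/Kc) = (8.314 J mol⁻¹ K⁻¹)(600 K) × ln(0.00114/1.5×10⁻⁴)
   = (4.988 kJ/mol)(2.028) = 10.1 kJ/mol
ΔG > 0, so the forward reaction is non-spontaneous (proceeds in reverse).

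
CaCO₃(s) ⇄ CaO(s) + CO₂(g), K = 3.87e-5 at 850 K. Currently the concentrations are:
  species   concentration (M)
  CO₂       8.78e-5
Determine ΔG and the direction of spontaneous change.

(CaCO₃, CaO are pure solids — omitted from Q.)
Q = [CO₂] = 8.78e-5
ΔG = RT ln(Q/K) = (8.314 J mol⁻¹ K⁻¹)(850 K) × ln(8.78e-5/3.87e-5)
   = (7.067 kJ/mol)(0.8192) = 5.79 kJ/mol
ΔG > 0, so the forward reaction is non-spontaneous (proceeds in reverse).

ΔG = 5.79 kJ/mol; the forward reaction is non-spontaneous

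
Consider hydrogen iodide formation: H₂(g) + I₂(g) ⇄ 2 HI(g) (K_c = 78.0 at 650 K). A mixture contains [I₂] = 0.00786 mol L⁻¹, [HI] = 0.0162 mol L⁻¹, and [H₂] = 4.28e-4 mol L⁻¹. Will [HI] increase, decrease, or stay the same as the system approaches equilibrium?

Q_c = [HI]² / ([H₂]·[I₂]) = (0.0162)² / ((4.28e-4)·(0.00786)) = 78.0
Q_c = 78.0 = K_c; the system is at equilibrium.

stay the same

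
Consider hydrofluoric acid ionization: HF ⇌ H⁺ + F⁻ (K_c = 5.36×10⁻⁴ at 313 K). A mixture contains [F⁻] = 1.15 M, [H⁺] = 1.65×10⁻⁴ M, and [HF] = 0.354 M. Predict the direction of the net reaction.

at equilibrium

Q_c = [H⁺]·[F⁻] / [HF] = (1.65×10⁻⁴)·(1.15) / (0.354) = 5.36×10⁻⁴
Q_c = 5.36×10⁻⁴ = K_c, so the system is already at equilibrium.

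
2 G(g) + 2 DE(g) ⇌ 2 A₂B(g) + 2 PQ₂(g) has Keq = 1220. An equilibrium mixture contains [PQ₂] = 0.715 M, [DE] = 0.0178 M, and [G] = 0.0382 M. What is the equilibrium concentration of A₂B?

[A₂B] = 0.0332 M

At equilibrium, Keq = [A₂B]²·[PQ₂]² / ([G]²·[DE]²) = 1220.
([A₂B])²·(0.715)² / ((0.0382)²·(0.0178)²) = 1220
[A₂B]² = 0.00110 ⇒ [A₂B] = 0.0332 M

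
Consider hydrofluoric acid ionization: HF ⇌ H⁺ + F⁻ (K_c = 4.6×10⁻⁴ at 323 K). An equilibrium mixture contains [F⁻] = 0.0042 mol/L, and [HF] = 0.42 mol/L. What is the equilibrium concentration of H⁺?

[H⁺] = 0.046 mol/L

At equilibrium, K_c = [H⁺]·[F⁻] / [HF] = 4.6×10⁻⁴.
([H⁺])·(0.0042) / (0.42) = 4.6×10⁻⁴
[H⁺] = 0.0460 = 0.046 mol/L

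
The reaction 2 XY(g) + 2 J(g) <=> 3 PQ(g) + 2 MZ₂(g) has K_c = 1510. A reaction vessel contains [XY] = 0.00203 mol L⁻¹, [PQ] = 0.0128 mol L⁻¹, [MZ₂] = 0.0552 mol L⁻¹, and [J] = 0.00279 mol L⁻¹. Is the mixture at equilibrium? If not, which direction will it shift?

Q_c = [PQ]³·[MZ₂]² / ([XY]²·[J]²) = (0.0128)³·(0.0552)² / ((0.00203)²·(0.00279)²) = 199
Q_c = 199 < K_c = 1510: net forward reaction.

no; Q < K, reaction proceeds forward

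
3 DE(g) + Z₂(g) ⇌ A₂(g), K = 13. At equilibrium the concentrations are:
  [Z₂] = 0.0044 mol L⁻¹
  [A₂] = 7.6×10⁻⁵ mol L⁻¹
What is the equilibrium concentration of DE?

At equilibrium, K = [A₂] / ([DE]³·[Z₂]) = 13.
(7.6×10⁻⁵) / (([DE])³·(0.0044)) = 13
[DE]³ = 0.00133 ⇒ [DE] = 0.11 mol L⁻¹

[DE] = 0.11 mol L⁻¹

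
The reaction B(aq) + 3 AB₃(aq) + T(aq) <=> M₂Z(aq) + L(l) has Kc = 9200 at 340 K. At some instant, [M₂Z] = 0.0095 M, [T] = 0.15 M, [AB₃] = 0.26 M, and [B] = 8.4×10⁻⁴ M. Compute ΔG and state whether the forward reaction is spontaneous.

(L is a pure liquid — omitted from Qc.)
Qc = [M₂Z] / ([B]·[AB₃]³·[T]) = (0.0095) / ((8.4×10⁻⁴)·(0.26)³·(0.15)) = 4290
ΔG = RT ln(Qc/Kc) = (8.314 J mol⁻¹ K⁻¹)(340 K) × ln(4290/9200)
   = (2.827 kJ/mol)(-0.7629) = -2.16 kJ/mol
ΔG < 0, so the forward reaction is spontaneous (proceeds forward).

ΔG = -2.16 kJ/mol; the forward reaction is spontaneous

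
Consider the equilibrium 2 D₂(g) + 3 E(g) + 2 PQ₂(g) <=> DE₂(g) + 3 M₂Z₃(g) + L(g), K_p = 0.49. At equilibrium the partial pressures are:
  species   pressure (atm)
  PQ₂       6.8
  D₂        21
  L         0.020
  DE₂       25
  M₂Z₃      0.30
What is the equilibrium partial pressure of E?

At equilibrium, K_p = P(DE₂)·P(M₂Z₃)³·P(L) / (P(D₂)²·P(E)³·P(PQ₂)²) = 0.49.
(25)·(0.30)³·(0.020) / ((21)²·(P(E))³·(6.8)²) = 0.49
P(E)³ = 1.35×10⁻⁶ ⇒ P(E) = 0.011 atm

P(E) = 0.011 atm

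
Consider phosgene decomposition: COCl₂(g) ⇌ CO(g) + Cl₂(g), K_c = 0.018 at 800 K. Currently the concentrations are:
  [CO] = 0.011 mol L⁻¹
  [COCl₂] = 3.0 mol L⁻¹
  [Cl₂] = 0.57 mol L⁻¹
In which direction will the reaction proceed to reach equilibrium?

forward (toward products)

Q_c = [CO]·[Cl₂] / [COCl₂] = (0.011)·(0.57) / (3.0) = 0.0021
Q_c = 0.0021 < K_c = 0.018, so the forward reaction proceeds.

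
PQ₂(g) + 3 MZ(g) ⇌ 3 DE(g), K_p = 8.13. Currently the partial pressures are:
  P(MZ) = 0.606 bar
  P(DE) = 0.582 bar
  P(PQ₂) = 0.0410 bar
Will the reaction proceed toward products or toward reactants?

in the reverse direction

Q_p = P(DE)³ / (P(PQ₂)·P(MZ)³) = (0.582)³ / ((0.0410)·(0.606)³) = 21.6
Q_p = 21.6 > K_p = 8.13, so the reverse reaction proceeds.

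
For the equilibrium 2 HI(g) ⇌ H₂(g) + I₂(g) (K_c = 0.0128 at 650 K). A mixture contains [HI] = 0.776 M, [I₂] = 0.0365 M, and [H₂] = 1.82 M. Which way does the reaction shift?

in the reverse direction

Q_c = [H₂]·[I₂] / [HI]² = (1.82)·(0.0365) / (0.776)² = 0.110
Q_c = 0.110 > K_c = 0.0128, so the reverse reaction proceeds.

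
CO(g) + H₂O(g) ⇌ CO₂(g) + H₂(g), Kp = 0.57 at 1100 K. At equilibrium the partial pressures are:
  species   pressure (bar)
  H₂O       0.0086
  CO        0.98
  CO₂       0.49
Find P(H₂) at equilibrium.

P(H₂) = 0.0098 bar

At equilibrium, Kp = P(CO₂)·P(H₂) / (P(CO)·P(H₂O)) = 0.57.
(0.49)·(P(H₂)) / ((0.98)·(0.0086)) = 0.57
P(H₂) = 0.00980 = 0.0098 bar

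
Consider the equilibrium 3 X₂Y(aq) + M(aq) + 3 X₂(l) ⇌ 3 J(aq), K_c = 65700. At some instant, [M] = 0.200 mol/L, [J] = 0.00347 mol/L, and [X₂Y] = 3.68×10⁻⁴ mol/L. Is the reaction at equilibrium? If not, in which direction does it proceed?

to the right

(X₂ is a pure liquid — omitted from Q_c.)
Q_c = [J]³ / ([X₂Y]³·[M]) = (0.00347)³ / ((3.68×10⁻⁴)³·(0.200)) = 4190
Q_c = 4190 < K_c = 65700, so the forward reaction proceeds.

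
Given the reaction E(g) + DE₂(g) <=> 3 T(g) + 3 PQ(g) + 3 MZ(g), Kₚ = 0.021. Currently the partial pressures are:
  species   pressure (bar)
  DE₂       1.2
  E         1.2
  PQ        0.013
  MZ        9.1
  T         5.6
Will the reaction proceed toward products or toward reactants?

reverse (toward reactants)

Qₚ = P(T)³·P(PQ)³·P(MZ)³ / (P(E)·P(DE₂)) = (5.6)³·(0.013)³·(9.1)³ / ((1.2)·(1.2)) = 0.20
Qₚ = 0.20 > Kₚ = 0.021, so the reverse reaction proceeds.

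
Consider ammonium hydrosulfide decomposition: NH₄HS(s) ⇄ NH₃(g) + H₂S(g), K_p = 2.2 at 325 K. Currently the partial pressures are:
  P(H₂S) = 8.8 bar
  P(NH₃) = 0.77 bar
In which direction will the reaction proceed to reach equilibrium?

in the reverse direction

(NH₄HS is a pure solid — omitted from Q_p.)
Q_p = P(NH₃)·P(H₂S) = (0.77)·(8.8) = 6.8
Q_p = 6.8 > K_p = 2.2, so the reverse reaction proceeds.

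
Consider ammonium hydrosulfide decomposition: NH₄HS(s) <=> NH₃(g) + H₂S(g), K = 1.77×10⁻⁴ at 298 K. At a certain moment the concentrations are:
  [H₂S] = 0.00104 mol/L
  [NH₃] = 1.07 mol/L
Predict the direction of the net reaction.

toward reactants

(NH₄HS is a pure solid — omitted from Q.)
Q = [NH₃]·[H₂S] = (1.07)·(0.00104) = 0.00111
Q = 0.00111 > K = 1.77×10⁻⁴, so the reverse reaction proceeds.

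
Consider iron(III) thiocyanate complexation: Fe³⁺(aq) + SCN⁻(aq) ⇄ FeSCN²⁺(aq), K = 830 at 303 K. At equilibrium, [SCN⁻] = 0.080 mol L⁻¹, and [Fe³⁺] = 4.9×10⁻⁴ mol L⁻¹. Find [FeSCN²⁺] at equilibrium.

[FeSCN²⁺] = 0.033 mol L⁻¹

At equilibrium, K = [FeSCN²⁺] / ([Fe³⁺]·[SCN⁻]) = 830.
([FeSCN²⁺]) / ((4.9×10⁻⁴)·(0.080)) = 830
[FeSCN²⁺] = 0.0325 = 0.033 mol L⁻¹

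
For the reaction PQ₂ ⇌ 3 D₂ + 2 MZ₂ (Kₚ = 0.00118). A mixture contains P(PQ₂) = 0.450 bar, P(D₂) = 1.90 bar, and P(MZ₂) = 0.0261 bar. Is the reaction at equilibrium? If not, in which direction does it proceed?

toward reactants

Qₚ = P(D₂)³·P(MZ₂)² / P(PQ₂) = (1.90)³·(0.0261)² / (0.450) = 0.0104
Qₚ = 0.0104 > Kₚ = 0.00118, so the reverse reaction proceeds.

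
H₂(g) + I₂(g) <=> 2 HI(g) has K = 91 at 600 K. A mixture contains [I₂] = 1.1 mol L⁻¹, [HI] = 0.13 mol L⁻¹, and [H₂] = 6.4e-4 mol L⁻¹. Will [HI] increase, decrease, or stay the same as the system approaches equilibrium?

Q = [HI]² / ([H₂]·[I₂]) = (0.13)² / ((6.4e-4)·(1.1)) = 24
Q = 24 < K = 91: net forward reaction.
HI is a product, so it increases.

increase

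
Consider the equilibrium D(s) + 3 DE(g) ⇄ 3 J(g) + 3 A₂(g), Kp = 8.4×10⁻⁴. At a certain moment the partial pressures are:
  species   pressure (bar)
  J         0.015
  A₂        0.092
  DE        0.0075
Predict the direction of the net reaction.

in the reverse direction

(D is a pure solid — omitted from Qp.)
Qp = P(J)³·P(A₂)³ / P(DE)³ = (0.015)³·(0.092)³ / (0.0075)³ = 0.0062
Qp = 0.0062 > Kp = 8.4×10⁻⁴, so the reverse reaction proceeds.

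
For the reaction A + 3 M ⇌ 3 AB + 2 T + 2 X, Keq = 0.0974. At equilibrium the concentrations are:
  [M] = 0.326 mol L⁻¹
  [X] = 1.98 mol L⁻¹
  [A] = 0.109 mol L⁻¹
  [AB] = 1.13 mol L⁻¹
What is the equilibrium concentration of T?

At equilibrium, Keq = [AB]³·[T]²·[X]² / ([A]·[M]³) = 0.0974.
(1.13)³·([T])²·(1.98)² / ((0.109)·(0.326)³) = 0.0974
[T]² = 6.50×10⁻⁵ ⇒ [T] = 0.00806 mol L⁻¹

[T] = 0.00806 mol L⁻¹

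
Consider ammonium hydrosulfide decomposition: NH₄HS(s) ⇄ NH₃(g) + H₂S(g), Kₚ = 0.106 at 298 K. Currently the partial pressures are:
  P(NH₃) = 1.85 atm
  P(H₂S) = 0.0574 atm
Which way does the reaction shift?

(NH₄HS is a pure solid — omitted from Qₚ.)
Qₚ = P(NH₃)·P(H₂S) = (1.85)·(0.0574) = 0.106
Qₚ = 0.106 = Kₚ, so the system is already at equilibrium.

at equilibrium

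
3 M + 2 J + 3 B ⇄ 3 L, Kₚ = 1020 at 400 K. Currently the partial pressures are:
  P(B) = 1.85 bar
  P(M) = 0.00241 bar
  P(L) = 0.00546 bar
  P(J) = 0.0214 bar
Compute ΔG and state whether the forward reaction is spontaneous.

Qₚ = P(L)³ / (P(M)³·P(J)²·P(B)³) = (0.00546)³ / ((0.00241)³·(0.0214)²·(1.85)³) = 4010
ΔG = RT ln(Qₚ/Kₚ) = (8.314 J mol⁻¹ K⁻¹)(400 K) × ln(4010/1020)
   = (3.326 kJ/mol)(1.369) = 4.55 kJ/mol
ΔG > 0, so the forward reaction is non-spontaneous (proceeds in reverse).

ΔG = 4.55 kJ/mol; the forward reaction is non-spontaneous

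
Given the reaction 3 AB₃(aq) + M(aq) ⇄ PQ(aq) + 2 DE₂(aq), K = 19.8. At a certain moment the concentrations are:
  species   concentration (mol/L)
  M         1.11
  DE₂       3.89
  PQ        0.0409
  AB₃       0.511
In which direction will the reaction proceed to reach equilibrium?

toward products

Q = [PQ]·[DE₂]² / ([AB₃]³·[M]) = (0.0409)·(3.89)² / ((0.511)³·(1.11)) = 4.18
Q = 4.18 < K = 19.8, so the forward reaction proceeds.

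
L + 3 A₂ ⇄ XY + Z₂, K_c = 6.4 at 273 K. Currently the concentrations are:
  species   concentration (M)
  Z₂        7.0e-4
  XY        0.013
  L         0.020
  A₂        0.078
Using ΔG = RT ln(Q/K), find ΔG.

ΔG = -4.31 kJ/mol

Q_c = [XY]·[Z₂] / ([L]·[A₂]³) = (0.013)·(7.0e-4) / ((0.020)·(0.078)³) = 0.959
ΔG = RT ln(Q_c/K_c) = (8.314 J mol⁻¹ K⁻¹)(273 K) × ln(0.959/6.4)
   = (2.270 kJ/mol)(-1.898) = -4.31 kJ/mol
ΔG < 0, so the forward reaction is spontaneous (proceeds forward).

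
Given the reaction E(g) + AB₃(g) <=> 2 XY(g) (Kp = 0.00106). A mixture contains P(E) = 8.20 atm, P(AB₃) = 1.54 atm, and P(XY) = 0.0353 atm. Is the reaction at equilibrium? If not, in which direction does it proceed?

Qp = P(XY)² / (P(E)·P(AB₃)) = (0.0353)² / ((8.20)·(1.54)) = 9.87×10⁻⁵
Qp = 9.87×10⁻⁵ < Kp = 0.00106, so the forward reaction proceeds.

in the forward direction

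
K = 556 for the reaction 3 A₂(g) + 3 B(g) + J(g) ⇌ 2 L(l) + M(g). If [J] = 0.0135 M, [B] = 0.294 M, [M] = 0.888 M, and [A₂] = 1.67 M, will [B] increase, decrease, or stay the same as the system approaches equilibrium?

(L is a pure liquid — omitted from Q.)
Q = [M] / ([A₂]³·[B]³·[J]) = (0.888) / ((1.67)³·(0.294)³·(0.0135)) = 556
Q = 556 = K; the system is at equilibrium.

stay the same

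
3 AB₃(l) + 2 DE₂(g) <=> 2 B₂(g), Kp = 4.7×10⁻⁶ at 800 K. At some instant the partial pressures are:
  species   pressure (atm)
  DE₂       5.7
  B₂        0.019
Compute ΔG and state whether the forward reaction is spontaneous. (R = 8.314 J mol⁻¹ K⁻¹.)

ΔG = 5.72 kJ/mol; the forward reaction is non-spontaneous

(AB₃ is a pure liquid — omitted from Qp.)
Qp = P(B₂)² / P(DE₂)² = (0.019)² / (5.7)² = 1.11×10⁻⁵
ΔG = RT ln(Qp/Kp) = (8.314 J mol⁻¹ K⁻¹)(800 K) × ln(1.11×10⁻⁵/4.7×10⁻⁶)
   = (6.651 kJ/mol)(0.8594) = 5.72 kJ/mol
ΔG > 0, so the forward reaction is non-spontaneous (proceeds in reverse).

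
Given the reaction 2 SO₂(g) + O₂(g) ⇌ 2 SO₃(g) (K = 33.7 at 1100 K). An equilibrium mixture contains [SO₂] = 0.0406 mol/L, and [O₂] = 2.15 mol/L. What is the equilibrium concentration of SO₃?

[SO₃] = 0.346 mol/L

At equilibrium, K = [SO₃]² / ([SO₂]²·[O₂]) = 33.7.
([SO₃])² / ((0.0406)²·(2.15)) = 33.7
[SO₃]² = 0.119 ⇒ [SO₃] = 0.346 mol/L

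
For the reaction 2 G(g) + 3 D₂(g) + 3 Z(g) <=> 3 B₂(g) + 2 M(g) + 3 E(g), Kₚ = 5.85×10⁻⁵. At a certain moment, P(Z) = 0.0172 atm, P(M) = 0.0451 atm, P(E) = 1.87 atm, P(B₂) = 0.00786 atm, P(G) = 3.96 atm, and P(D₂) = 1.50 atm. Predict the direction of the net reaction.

Qₚ = P(B₂)³·P(M)²·P(E)³ / (P(G)²·P(D₂)³·P(Z)³) = (0.00786)³·(0.0451)²·(1.87)³ / ((3.96)²·(1.50)³·(0.0172)³) = 2.40×10⁻⁵
Qₚ = 2.40×10⁻⁵ < Kₚ = 5.85×10⁻⁵, so the forward reaction proceeds.

forward (toward products)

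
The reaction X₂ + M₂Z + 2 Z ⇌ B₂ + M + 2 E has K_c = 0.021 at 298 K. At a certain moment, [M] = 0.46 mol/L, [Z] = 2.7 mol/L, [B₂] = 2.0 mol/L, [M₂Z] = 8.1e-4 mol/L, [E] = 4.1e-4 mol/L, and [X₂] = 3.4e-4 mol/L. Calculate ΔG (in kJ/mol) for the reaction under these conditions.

Q_c = [B₂]·[M]·[E]² / ([X₂]·[M₂Z]·[Z]²) = (2.0)·(0.46)·(4.1e-4)² / ((3.4e-4)·(8.1e-4)·(2.7)²) = 0.0770
ΔG = RT ln(Q_c/K_c) = (8.314 J mol⁻¹ K⁻¹)(298 K) × ln(0.0770/0.021)
   = (2.478 kJ/mol)(1.299) = 3.22 kJ/mol
ΔG > 0, so the forward reaction is non-spontaneous (proceeds in reverse).

ΔG = 3.22 kJ/mol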